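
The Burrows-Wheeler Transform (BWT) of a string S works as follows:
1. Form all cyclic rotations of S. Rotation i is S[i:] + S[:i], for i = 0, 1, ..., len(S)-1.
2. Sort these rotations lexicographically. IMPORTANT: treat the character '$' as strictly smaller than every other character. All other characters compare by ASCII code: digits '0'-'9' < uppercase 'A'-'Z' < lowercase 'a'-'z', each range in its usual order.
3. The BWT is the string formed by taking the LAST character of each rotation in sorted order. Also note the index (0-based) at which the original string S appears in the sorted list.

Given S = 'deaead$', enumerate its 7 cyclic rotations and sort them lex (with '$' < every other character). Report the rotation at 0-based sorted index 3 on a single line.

Answer: d$deaea

Derivation:
All 7 rotations (rotation i = S[i:]+S[:i]):
  rot[0] = deaead$
  rot[1] = eaead$d
  rot[2] = aead$de
  rot[3] = ead$dea
  rot[4] = ad$deae
  rot[5] = d$deaea
  rot[6] = $deaead
Sorted (with $ < everything):
  sorted[0] = $deaead
  sorted[1] = ad$deae
  sorted[2] = aead$de
  sorted[3] = d$deaea
  sorted[4] = deaead$
  sorted[5] = ead$dea
  sorted[6] = eaead$d
sorted[3] = d$deaea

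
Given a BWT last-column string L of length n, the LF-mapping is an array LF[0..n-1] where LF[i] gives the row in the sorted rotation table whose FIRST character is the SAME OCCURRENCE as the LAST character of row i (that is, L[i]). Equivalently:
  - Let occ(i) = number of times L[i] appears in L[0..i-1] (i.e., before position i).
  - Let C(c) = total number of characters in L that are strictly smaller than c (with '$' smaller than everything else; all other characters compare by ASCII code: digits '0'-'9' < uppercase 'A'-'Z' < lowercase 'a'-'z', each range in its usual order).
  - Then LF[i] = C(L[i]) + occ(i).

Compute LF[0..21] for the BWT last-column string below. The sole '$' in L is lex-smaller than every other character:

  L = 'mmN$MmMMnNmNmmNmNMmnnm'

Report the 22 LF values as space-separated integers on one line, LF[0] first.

Answer: 10 11 5 0 1 12 2 3 19 6 13 7 14 15 8 16 9 4 17 20 21 18

Derivation:
Char counts: '$':1, 'M':4, 'N':5, 'm':9, 'n':3
C (first-col start): C('$')=0, C('M')=1, C('N')=5, C('m')=10, C('n')=19
L[0]='m': occ=0, LF[0]=C('m')+0=10+0=10
L[1]='m': occ=1, LF[1]=C('m')+1=10+1=11
L[2]='N': occ=0, LF[2]=C('N')+0=5+0=5
L[3]='$': occ=0, LF[3]=C('$')+0=0+0=0
L[4]='M': occ=0, LF[4]=C('M')+0=1+0=1
L[5]='m': occ=2, LF[5]=C('m')+2=10+2=12
L[6]='M': occ=1, LF[6]=C('M')+1=1+1=2
L[7]='M': occ=2, LF[7]=C('M')+2=1+2=3
L[8]='n': occ=0, LF[8]=C('n')+0=19+0=19
L[9]='N': occ=1, LF[9]=C('N')+1=5+1=6
L[10]='m': occ=3, LF[10]=C('m')+3=10+3=13
L[11]='N': occ=2, LF[11]=C('N')+2=5+2=7
L[12]='m': occ=4, LF[12]=C('m')+4=10+4=14
L[13]='m': occ=5, LF[13]=C('m')+5=10+5=15
L[14]='N': occ=3, LF[14]=C('N')+3=5+3=8
L[15]='m': occ=6, LF[15]=C('m')+6=10+6=16
L[16]='N': occ=4, LF[16]=C('N')+4=5+4=9
L[17]='M': occ=3, LF[17]=C('M')+3=1+3=4
L[18]='m': occ=7, LF[18]=C('m')+7=10+7=17
L[19]='n': occ=1, LF[19]=C('n')+1=19+1=20
L[20]='n': occ=2, LF[20]=C('n')+2=19+2=21
L[21]='m': occ=8, LF[21]=C('m')+8=10+8=18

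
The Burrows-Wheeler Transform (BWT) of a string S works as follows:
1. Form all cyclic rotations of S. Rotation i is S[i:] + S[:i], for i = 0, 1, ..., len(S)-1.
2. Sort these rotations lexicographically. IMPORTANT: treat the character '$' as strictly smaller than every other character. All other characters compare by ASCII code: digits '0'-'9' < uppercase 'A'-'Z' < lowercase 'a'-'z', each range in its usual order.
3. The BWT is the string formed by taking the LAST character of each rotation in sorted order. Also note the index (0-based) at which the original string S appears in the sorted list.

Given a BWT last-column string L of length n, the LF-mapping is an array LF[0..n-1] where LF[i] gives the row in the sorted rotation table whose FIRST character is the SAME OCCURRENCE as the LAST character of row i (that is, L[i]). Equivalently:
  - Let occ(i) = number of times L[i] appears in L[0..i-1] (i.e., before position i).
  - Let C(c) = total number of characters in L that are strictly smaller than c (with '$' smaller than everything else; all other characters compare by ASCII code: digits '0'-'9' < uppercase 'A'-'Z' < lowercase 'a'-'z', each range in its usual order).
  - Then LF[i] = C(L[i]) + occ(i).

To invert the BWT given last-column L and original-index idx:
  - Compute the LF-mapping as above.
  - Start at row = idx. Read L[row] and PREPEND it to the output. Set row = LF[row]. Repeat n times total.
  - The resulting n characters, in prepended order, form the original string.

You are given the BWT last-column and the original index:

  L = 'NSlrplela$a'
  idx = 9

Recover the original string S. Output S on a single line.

LF mapping: 1 2 6 10 9 7 5 8 3 0 4
Walk LF starting at row 9, prepending L[row]:
  step 1: row=9, L[9]='$', prepend. Next row=LF[9]=0
  step 2: row=0, L[0]='N', prepend. Next row=LF[0]=1
  step 3: row=1, L[1]='S', prepend. Next row=LF[1]=2
  step 4: row=2, L[2]='l', prepend. Next row=LF[2]=6
  step 5: row=6, L[6]='e', prepend. Next row=LF[6]=5
  step 6: row=5, L[5]='l', prepend. Next row=LF[5]=7
  step 7: row=7, L[7]='l', prepend. Next row=LF[7]=8
  step 8: row=8, L[8]='a', prepend. Next row=LF[8]=3
  step 9: row=3, L[3]='r', prepend. Next row=LF[3]=10
  step 10: row=10, L[10]='a', prepend. Next row=LF[10]=4
  step 11: row=4, L[4]='p', prepend. Next row=LF[4]=9
Reversed output: parallelSN$

Answer: parallelSN$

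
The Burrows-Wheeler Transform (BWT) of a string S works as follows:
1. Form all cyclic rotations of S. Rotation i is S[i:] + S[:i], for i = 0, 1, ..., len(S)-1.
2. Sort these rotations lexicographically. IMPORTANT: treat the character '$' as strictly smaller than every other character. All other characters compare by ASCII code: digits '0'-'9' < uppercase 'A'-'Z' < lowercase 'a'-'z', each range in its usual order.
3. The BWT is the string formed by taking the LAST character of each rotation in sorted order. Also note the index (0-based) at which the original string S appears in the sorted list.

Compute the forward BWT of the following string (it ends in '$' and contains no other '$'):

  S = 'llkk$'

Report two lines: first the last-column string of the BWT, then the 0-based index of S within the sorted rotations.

All 5 rotations (rotation i = S[i:]+S[:i]):
  rot[0] = llkk$
  rot[1] = lkk$l
  rot[2] = kk$ll
  rot[3] = k$llk
  rot[4] = $llkk
Sorted (with $ < everything):
  sorted[0] = $llkk  (last char: 'k')
  sorted[1] = k$llk  (last char: 'k')
  sorted[2] = kk$ll  (last char: 'l')
  sorted[3] = lkk$l  (last char: 'l')
  sorted[4] = llkk$  (last char: '$')
Last column: kkll$
Original string S is at sorted index 4

Answer: kkll$
4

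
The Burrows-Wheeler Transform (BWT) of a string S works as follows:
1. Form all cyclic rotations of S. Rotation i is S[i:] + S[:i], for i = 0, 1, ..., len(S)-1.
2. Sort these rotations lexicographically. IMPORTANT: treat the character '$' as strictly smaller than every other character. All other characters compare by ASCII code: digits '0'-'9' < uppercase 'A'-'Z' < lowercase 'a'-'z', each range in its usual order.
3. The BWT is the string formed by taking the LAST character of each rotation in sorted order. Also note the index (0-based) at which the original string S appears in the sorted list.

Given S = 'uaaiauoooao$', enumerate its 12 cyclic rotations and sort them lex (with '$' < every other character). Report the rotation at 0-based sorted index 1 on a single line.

Answer: aaiauoooao$u

Derivation:
All 12 rotations (rotation i = S[i:]+S[:i]):
  rot[0] = uaaiauoooao$
  rot[1] = aaiauoooao$u
  rot[2] = aiauoooao$ua
  rot[3] = iauoooao$uaa
  rot[4] = auoooao$uaai
  rot[5] = uoooao$uaaia
  rot[6] = oooao$uaaiau
  rot[7] = ooao$uaaiauo
  rot[8] = oao$uaaiauoo
  rot[9] = ao$uaaiauooo
  rot[10] = o$uaaiauoooa
  rot[11] = $uaaiauoooao
Sorted (with $ < everything):
  sorted[0] = $uaaiauoooao
  sorted[1] = aaiauoooao$u
  sorted[2] = aiauoooao$ua
  sorted[3] = ao$uaaiauooo
  sorted[4] = auoooao$uaai
  sorted[5] = iauoooao$uaa
  sorted[6] = o$uaaiauoooa
  sorted[7] = oao$uaaiauoo
  sorted[8] = ooao$uaaiauo
  sorted[9] = oooao$uaaiau
  sorted[10] = uaaiauoooao$
  sorted[11] = uoooao$uaaia
sorted[1] = aaiauoooao$u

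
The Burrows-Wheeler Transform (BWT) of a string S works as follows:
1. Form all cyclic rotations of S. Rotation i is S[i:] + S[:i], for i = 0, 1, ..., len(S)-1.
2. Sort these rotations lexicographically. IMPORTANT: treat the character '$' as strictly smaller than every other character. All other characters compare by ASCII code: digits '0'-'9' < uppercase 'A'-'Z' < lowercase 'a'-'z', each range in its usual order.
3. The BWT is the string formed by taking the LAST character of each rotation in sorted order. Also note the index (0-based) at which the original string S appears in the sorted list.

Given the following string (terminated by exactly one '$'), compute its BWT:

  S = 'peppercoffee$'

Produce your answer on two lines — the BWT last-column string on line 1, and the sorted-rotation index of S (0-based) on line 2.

All 13 rotations (rotation i = S[i:]+S[:i]):
  rot[0] = peppercoffee$
  rot[1] = eppercoffee$p
  rot[2] = ppercoffee$pe
  rot[3] = percoffee$pep
  rot[4] = ercoffee$pepp
  rot[5] = rcoffee$peppe
  rot[6] = coffee$pepper
  rot[7] = offee$pepperc
  rot[8] = ffee$pepperco
  rot[9] = fee$peppercof
  rot[10] = ee$peppercoff
  rot[11] = e$peppercoffe
  rot[12] = $peppercoffee
Sorted (with $ < everything):
  sorted[0] = $peppercoffee  (last char: 'e')
  sorted[1] = coffee$pepper  (last char: 'r')
  sorted[2] = e$peppercoffe  (last char: 'e')
  sorted[3] = ee$peppercoff  (last char: 'f')
  sorted[4] = eppercoffee$p  (last char: 'p')
  sorted[5] = ercoffee$pepp  (last char: 'p')
  sorted[6] = fee$peppercof  (last char: 'f')
  sorted[7] = ffee$pepperco  (last char: 'o')
  sorted[8] = offee$pepperc  (last char: 'c')
  sorted[9] = peppercoffee$  (last char: '$')
  sorted[10] = percoffee$pep  (last char: 'p')
  sorted[11] = ppercoffee$pe  (last char: 'e')
  sorted[12] = rcoffee$peppe  (last char: 'e')
Last column: erefppfoc$pee
Original string S is at sorted index 9

Answer: erefppfoc$pee
9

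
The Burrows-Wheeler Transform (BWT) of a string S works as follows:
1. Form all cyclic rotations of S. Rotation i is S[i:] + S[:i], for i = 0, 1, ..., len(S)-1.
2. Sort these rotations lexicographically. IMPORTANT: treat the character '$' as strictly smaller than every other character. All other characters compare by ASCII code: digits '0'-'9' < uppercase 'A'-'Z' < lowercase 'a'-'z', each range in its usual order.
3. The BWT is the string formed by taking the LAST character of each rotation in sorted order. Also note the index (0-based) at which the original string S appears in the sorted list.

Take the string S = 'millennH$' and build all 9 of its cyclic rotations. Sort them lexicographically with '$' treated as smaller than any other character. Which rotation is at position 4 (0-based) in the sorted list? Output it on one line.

All 9 rotations (rotation i = S[i:]+S[:i]):
  rot[0] = millennH$
  rot[1] = illennH$m
  rot[2] = llennH$mi
  rot[3] = lennH$mil
  rot[4] = ennH$mill
  rot[5] = nnH$mille
  rot[6] = nH$millen
  rot[7] = H$millenn
  rot[8] = $millennH
Sorted (with $ < everything):
  sorted[0] = $millennH
  sorted[1] = H$millenn
  sorted[2] = ennH$mill
  sorted[3] = illennH$m
  sorted[4] = lennH$mil
  sorted[5] = llennH$mi
  sorted[6] = millennH$
  sorted[7] = nH$millen
  sorted[8] = nnH$mille
sorted[4] = lennH$mil

Answer: lennH$mil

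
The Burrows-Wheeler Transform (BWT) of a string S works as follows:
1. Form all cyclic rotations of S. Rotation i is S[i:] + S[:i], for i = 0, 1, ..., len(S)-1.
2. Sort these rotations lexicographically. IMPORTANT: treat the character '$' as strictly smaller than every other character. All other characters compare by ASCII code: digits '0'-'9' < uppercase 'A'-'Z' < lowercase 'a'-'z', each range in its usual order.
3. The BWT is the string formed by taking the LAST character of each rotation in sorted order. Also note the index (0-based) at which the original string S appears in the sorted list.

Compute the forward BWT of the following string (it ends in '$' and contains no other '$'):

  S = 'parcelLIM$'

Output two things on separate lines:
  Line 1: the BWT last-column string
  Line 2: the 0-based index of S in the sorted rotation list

Answer: MLlIprce$a
8

Derivation:
All 10 rotations (rotation i = S[i:]+S[:i]):
  rot[0] = parcelLIM$
  rot[1] = arcelLIM$p
  rot[2] = rcelLIM$pa
  rot[3] = celLIM$par
  rot[4] = elLIM$parc
  rot[5] = lLIM$parce
  rot[6] = LIM$parcel
  rot[7] = IM$parcelL
  rot[8] = M$parcelLI
  rot[9] = $parcelLIM
Sorted (with $ < everything):
  sorted[0] = $parcelLIM  (last char: 'M')
  sorted[1] = IM$parcelL  (last char: 'L')
  sorted[2] = LIM$parcel  (last char: 'l')
  sorted[3] = M$parcelLI  (last char: 'I')
  sorted[4] = arcelLIM$p  (last char: 'p')
  sorted[5] = celLIM$par  (last char: 'r')
  sorted[6] = elLIM$parc  (last char: 'c')
  sorted[7] = lLIM$parce  (last char: 'e')
  sorted[8] = parcelLIM$  (last char: '$')
  sorted[9] = rcelLIM$pa  (last char: 'a')
Last column: MLlIprce$a
Original string S is at sorted index 8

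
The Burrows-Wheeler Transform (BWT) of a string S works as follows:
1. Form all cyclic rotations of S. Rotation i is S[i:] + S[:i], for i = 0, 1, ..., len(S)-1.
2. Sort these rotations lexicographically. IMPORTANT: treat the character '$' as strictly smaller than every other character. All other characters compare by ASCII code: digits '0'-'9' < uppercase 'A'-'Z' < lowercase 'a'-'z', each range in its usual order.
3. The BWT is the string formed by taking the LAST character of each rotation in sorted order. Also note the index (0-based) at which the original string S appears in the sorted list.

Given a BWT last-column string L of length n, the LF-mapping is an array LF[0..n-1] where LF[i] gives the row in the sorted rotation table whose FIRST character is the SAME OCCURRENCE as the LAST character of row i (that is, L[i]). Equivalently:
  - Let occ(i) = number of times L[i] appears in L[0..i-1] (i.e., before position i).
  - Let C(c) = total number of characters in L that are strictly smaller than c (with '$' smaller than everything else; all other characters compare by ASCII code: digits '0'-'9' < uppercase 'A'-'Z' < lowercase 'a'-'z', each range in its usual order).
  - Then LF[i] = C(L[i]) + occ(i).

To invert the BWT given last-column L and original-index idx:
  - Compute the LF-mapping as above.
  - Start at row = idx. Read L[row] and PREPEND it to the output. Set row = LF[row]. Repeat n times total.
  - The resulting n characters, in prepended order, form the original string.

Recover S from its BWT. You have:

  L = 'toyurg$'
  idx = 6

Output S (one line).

Answer: yogurt$

Derivation:
LF mapping: 4 2 6 5 3 1 0
Walk LF starting at row 6, prepending L[row]:
  step 1: row=6, L[6]='$', prepend. Next row=LF[6]=0
  step 2: row=0, L[0]='t', prepend. Next row=LF[0]=4
  step 3: row=4, L[4]='r', prepend. Next row=LF[4]=3
  step 4: row=3, L[3]='u', prepend. Next row=LF[3]=5
  step 5: row=5, L[5]='g', prepend. Next row=LF[5]=1
  step 6: row=1, L[1]='o', prepend. Next row=LF[1]=2
  step 7: row=2, L[2]='y', prepend. Next row=LF[2]=6
Reversed output: yogurt$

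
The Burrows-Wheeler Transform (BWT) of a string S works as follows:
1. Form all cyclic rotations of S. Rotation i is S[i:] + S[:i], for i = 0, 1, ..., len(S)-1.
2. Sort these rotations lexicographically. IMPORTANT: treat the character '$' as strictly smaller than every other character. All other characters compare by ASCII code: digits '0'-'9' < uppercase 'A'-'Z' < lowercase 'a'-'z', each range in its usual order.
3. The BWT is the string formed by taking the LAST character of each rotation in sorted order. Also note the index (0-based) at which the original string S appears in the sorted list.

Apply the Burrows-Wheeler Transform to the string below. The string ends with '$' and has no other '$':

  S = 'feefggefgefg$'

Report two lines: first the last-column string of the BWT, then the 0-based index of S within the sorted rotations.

Answer: gfgge$eeeffgf
5

Derivation:
All 13 rotations (rotation i = S[i:]+S[:i]):
  rot[0] = feefggefgefg$
  rot[1] = eefggefgefg$f
  rot[2] = efggefgefg$fe
  rot[3] = fggefgefg$fee
  rot[4] = ggefgefg$feef
  rot[5] = gefgefg$feefg
  rot[6] = efgefg$feefgg
  rot[7] = fgefg$feefgge
  rot[8] = gefg$feefggef
  rot[9] = efg$feefggefg
  rot[10] = fg$feefggefge
  rot[11] = g$feefggefgef
  rot[12] = $feefggefgefg
Sorted (with $ < everything):
  sorted[0] = $feefggefgefg  (last char: 'g')
  sorted[1] = eefggefgefg$f  (last char: 'f')
  sorted[2] = efg$feefggefg  (last char: 'g')
  sorted[3] = efgefg$feefgg  (last char: 'g')
  sorted[4] = efggefgefg$fe  (last char: 'e')
  sorted[5] = feefggefgefg$  (last char: '$')
  sorted[6] = fg$feefggefge  (last char: 'e')
  sorted[7] = fgefg$feefgge  (last char: 'e')
  sorted[8] = fggefgefg$fee  (last char: 'e')
  sorted[9] = g$feefggefgef  (last char: 'f')
  sorted[10] = gefg$feefggef  (last char: 'f')
  sorted[11] = gefgefg$feefg  (last char: 'g')
  sorted[12] = ggefgefg$feef  (last char: 'f')
Last column: gfgge$eeeffgf
Original string S is at sorted index 5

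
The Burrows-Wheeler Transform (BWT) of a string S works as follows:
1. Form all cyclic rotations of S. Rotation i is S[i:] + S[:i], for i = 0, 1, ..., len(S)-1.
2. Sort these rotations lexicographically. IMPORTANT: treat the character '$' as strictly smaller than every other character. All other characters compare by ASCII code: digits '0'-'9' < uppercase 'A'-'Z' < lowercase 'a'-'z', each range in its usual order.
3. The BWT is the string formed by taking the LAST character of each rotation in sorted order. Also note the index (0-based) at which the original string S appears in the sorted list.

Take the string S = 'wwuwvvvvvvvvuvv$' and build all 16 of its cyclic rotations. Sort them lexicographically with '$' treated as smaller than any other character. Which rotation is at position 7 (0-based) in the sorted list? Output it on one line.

Answer: vvvuvv$wwuwvvvvv

Derivation:
All 16 rotations (rotation i = S[i:]+S[:i]):
  rot[0] = wwuwvvvvvvvvuvv$
  rot[1] = wuwvvvvvvvvuvv$w
  rot[2] = uwvvvvvvvvuvv$ww
  rot[3] = wvvvvvvvvuvv$wwu
  rot[4] = vvvvvvvvuvv$wwuw
  rot[5] = vvvvvvvuvv$wwuwv
  rot[6] = vvvvvvuvv$wwuwvv
  rot[7] = vvvvvuvv$wwuwvvv
  rot[8] = vvvvuvv$wwuwvvvv
  rot[9] = vvvuvv$wwuwvvvvv
  rot[10] = vvuvv$wwuwvvvvvv
  rot[11] = vuvv$wwuwvvvvvvv
  rot[12] = uvv$wwuwvvvvvvvv
  rot[13] = vv$wwuwvvvvvvvvu
  rot[14] = v$wwuwvvvvvvvvuv
  rot[15] = $wwuwvvvvvvvvuvv
Sorted (with $ < everything):
  sorted[0] = $wwuwvvvvvvvvuvv
  sorted[1] = uvv$wwuwvvvvvvvv
  sorted[2] = uwvvvvvvvvuvv$ww
  sorted[3] = v$wwuwvvvvvvvvuv
  sorted[4] = vuvv$wwuwvvvvvvv
  sorted[5] = vv$wwuwvvvvvvvvu
  sorted[6] = vvuvv$wwuwvvvvvv
  sorted[7] = vvvuvv$wwuwvvvvv
  sorted[8] = vvvvuvv$wwuwvvvv
  sorted[9] = vvvvvuvv$wwuwvvv
  sorted[10] = vvvvvvuvv$wwuwvv
  sorted[11] = vvvvvvvuvv$wwuwv
  sorted[12] = vvvvvvvvuvv$wwuw
  sorted[13] = wuwvvvvvvvvuvv$w
  sorted[14] = wvvvvvvvvuvv$wwu
  sorted[15] = wwuwvvvvvvvvuvv$
sorted[7] = vvvuvv$wwuwvvvvv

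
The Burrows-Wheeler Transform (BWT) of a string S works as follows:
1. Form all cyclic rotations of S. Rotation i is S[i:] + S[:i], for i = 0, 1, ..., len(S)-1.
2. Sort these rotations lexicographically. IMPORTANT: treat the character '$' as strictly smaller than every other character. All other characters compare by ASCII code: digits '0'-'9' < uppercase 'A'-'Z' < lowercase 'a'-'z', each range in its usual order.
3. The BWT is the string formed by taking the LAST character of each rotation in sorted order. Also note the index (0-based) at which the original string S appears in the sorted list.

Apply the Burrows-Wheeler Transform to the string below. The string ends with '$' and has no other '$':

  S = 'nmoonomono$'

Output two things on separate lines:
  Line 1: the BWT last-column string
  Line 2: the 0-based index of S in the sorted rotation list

Answer: oon$oonnmom
3

Derivation:
All 11 rotations (rotation i = S[i:]+S[:i]):
  rot[0] = nmoonomono$
  rot[1] = moonomono$n
  rot[2] = oonomono$nm
  rot[3] = onomono$nmo
  rot[4] = nomono$nmoo
  rot[5] = omono$nmoon
  rot[6] = mono$nmoono
  rot[7] = ono$nmoonom
  rot[8] = no$nmoonomo
  rot[9] = o$nmoonomon
  rot[10] = $nmoonomono
Sorted (with $ < everything):
  sorted[0] = $nmoonomono  (last char: 'o')
  sorted[1] = mono$nmoono  (last char: 'o')
  sorted[2] = moonomono$n  (last char: 'n')
  sorted[3] = nmoonomono$  (last char: '$')
  sorted[4] = no$nmoonomo  (last char: 'o')
  sorted[5] = nomono$nmoo  (last char: 'o')
  sorted[6] = o$nmoonomon  (last char: 'n')
  sorted[7] = omono$nmoon  (last char: 'n')
  sorted[8] = ono$nmoonom  (last char: 'm')
  sorted[9] = onomono$nmo  (last char: 'o')
  sorted[10] = oonomono$nm  (last char: 'm')
Last column: oon$oonnmom
Original string S is at sorted index 3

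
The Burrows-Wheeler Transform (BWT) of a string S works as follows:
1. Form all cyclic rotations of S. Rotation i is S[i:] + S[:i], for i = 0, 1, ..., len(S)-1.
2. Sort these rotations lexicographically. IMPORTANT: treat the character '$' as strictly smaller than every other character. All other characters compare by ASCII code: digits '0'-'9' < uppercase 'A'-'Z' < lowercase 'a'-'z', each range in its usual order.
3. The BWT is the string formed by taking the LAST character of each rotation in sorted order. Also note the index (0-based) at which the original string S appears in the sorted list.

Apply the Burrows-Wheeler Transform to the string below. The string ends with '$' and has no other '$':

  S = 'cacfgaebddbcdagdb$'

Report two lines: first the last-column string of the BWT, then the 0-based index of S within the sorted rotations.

Answer: bcgddde$bacgdbacfa
7

Derivation:
All 18 rotations (rotation i = S[i:]+S[:i]):
  rot[0] = cacfgaebddbcdagdb$
  rot[1] = acfgaebddbcdagdb$c
  rot[2] = cfgaebddbcdagdb$ca
  rot[3] = fgaebddbcdagdb$cac
  rot[4] = gaebddbcdagdb$cacf
  rot[5] = aebddbcdagdb$cacfg
  rot[6] = ebddbcdagdb$cacfga
  rot[7] = bddbcdagdb$cacfgae
  rot[8] = ddbcdagdb$cacfgaeb
  rot[9] = dbcdagdb$cacfgaebd
  rot[10] = bcdagdb$cacfgaebdd
  rot[11] = cdagdb$cacfgaebddb
  rot[12] = dagdb$cacfgaebddbc
  rot[13] = agdb$cacfgaebddbcd
  rot[14] = gdb$cacfgaebddbcda
  rot[15] = db$cacfgaebddbcdag
  rot[16] = b$cacfgaebddbcdagd
  rot[17] = $cacfgaebddbcdagdb
Sorted (with $ < everything):
  sorted[0] = $cacfgaebddbcdagdb  (last char: 'b')
  sorted[1] = acfgaebddbcdagdb$c  (last char: 'c')
  sorted[2] = aebddbcdagdb$cacfg  (last char: 'g')
  sorted[3] = agdb$cacfgaebddbcd  (last char: 'd')
  sorted[4] = b$cacfgaebddbcdagd  (last char: 'd')
  sorted[5] = bcdagdb$cacfgaebdd  (last char: 'd')
  sorted[6] = bddbcdagdb$cacfgae  (last char: 'e')
  sorted[7] = cacfgaebddbcdagdb$  (last char: '$')
  sorted[8] = cdagdb$cacfgaebddb  (last char: 'b')
  sorted[9] = cfgaebddbcdagdb$ca  (last char: 'a')
  sorted[10] = dagdb$cacfgaebddbc  (last char: 'c')
  sorted[11] = db$cacfgaebddbcdag  (last char: 'g')
  sorted[12] = dbcdagdb$cacfgaebd  (last char: 'd')
  sorted[13] = ddbcdagdb$cacfgaeb  (last char: 'b')
  sorted[14] = ebddbcdagdb$cacfga  (last char: 'a')
  sorted[15] = fgaebddbcdagdb$cac  (last char: 'c')
  sorted[16] = gaebddbcdagdb$cacf  (last char: 'f')
  sorted[17] = gdb$cacfgaebddbcda  (last char: 'a')
Last column: bcgddde$bacgdbacfa
Original string S is at sorted index 7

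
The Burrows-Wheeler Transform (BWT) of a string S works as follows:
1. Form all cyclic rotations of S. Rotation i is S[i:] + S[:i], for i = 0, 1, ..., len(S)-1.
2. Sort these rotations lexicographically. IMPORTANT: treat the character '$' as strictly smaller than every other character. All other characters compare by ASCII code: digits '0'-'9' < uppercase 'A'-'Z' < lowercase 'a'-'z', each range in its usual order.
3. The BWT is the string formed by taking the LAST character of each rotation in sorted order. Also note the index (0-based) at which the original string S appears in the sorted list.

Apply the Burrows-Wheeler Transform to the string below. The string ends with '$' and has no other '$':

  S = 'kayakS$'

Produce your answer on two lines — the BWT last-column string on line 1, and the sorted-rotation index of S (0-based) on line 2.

All 7 rotations (rotation i = S[i:]+S[:i]):
  rot[0] = kayakS$
  rot[1] = ayakS$k
  rot[2] = yakS$ka
  rot[3] = akS$kay
  rot[4] = kS$kaya
  rot[5] = S$kayak
  rot[6] = $kayakS
Sorted (with $ < everything):
  sorted[0] = $kayakS  (last char: 'S')
  sorted[1] = S$kayak  (last char: 'k')
  sorted[2] = akS$kay  (last char: 'y')
  sorted[3] = ayakS$k  (last char: 'k')
  sorted[4] = kS$kaya  (last char: 'a')
  sorted[5] = kayakS$  (last char: '$')
  sorted[6] = yakS$ka  (last char: 'a')
Last column: Skyka$a
Original string S is at sorted index 5

Answer: Skyka$a
5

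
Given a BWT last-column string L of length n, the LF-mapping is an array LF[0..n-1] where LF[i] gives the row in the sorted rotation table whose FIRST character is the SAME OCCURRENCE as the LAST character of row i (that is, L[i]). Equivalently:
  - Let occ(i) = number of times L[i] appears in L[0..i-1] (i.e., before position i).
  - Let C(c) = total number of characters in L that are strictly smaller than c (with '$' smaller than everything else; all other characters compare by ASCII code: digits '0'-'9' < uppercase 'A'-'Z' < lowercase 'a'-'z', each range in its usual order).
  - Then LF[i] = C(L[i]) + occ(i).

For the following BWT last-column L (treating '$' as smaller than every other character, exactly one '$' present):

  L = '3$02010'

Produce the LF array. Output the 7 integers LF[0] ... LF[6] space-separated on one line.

Char counts: '$':1, '0':3, '1':1, '2':1, '3':1
C (first-col start): C('$')=0, C('0')=1, C('1')=4, C('2')=5, C('3')=6
L[0]='3': occ=0, LF[0]=C('3')+0=6+0=6
L[1]='$': occ=0, LF[1]=C('$')+0=0+0=0
L[2]='0': occ=0, LF[2]=C('0')+0=1+0=1
L[3]='2': occ=0, LF[3]=C('2')+0=5+0=5
L[4]='0': occ=1, LF[4]=C('0')+1=1+1=2
L[5]='1': occ=0, LF[5]=C('1')+0=4+0=4
L[6]='0': occ=2, LF[6]=C('0')+2=1+2=3

Answer: 6 0 1 5 2 4 3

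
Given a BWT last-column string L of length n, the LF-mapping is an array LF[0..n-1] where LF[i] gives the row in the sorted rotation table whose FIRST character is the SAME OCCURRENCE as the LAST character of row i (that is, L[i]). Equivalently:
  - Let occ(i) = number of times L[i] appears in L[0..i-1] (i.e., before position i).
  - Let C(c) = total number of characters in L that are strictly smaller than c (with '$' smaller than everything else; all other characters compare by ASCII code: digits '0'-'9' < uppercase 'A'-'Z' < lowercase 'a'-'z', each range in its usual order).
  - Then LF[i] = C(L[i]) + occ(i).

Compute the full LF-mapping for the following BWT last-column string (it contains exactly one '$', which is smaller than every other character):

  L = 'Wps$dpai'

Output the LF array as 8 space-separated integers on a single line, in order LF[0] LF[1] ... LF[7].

Answer: 1 5 7 0 3 6 2 4

Derivation:
Char counts: '$':1, 'W':1, 'a':1, 'd':1, 'i':1, 'p':2, 's':1
C (first-col start): C('$')=0, C('W')=1, C('a')=2, C('d')=3, C('i')=4, C('p')=5, C('s')=7
L[0]='W': occ=0, LF[0]=C('W')+0=1+0=1
L[1]='p': occ=0, LF[1]=C('p')+0=5+0=5
L[2]='s': occ=0, LF[2]=C('s')+0=7+0=7
L[3]='$': occ=0, LF[3]=C('$')+0=0+0=0
L[4]='d': occ=0, LF[4]=C('d')+0=3+0=3
L[5]='p': occ=1, LF[5]=C('p')+1=5+1=6
L[6]='a': occ=0, LF[6]=C('a')+0=2+0=2
L[7]='i': occ=0, LF[7]=C('i')+0=4+0=4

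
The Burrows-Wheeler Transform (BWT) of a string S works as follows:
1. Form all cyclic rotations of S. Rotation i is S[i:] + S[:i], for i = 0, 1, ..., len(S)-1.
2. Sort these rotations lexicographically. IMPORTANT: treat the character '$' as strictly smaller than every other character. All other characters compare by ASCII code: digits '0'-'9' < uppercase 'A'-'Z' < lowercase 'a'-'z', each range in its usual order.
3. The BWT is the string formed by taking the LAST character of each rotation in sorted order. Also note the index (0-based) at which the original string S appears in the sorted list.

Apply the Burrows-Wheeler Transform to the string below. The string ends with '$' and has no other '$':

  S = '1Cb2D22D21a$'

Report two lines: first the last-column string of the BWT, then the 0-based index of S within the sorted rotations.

Answer: a$2DD2b1221C
1

Derivation:
All 12 rotations (rotation i = S[i:]+S[:i]):
  rot[0] = 1Cb2D22D21a$
  rot[1] = Cb2D22D21a$1
  rot[2] = b2D22D21a$1C
  rot[3] = 2D22D21a$1Cb
  rot[4] = D22D21a$1Cb2
  rot[5] = 22D21a$1Cb2D
  rot[6] = 2D21a$1Cb2D2
  rot[7] = D21a$1Cb2D22
  rot[8] = 21a$1Cb2D22D
  rot[9] = 1a$1Cb2D22D2
  rot[10] = a$1Cb2D22D21
  rot[11] = $1Cb2D22D21a
Sorted (with $ < everything):
  sorted[0] = $1Cb2D22D21a  (last char: 'a')
  sorted[1] = 1Cb2D22D21a$  (last char: '$')
  sorted[2] = 1a$1Cb2D22D2  (last char: '2')
  sorted[3] = 21a$1Cb2D22D  (last char: 'D')
  sorted[4] = 22D21a$1Cb2D  (last char: 'D')
  sorted[5] = 2D21a$1Cb2D2  (last char: '2')
  sorted[6] = 2D22D21a$1Cb  (last char: 'b')
  sorted[7] = Cb2D22D21a$1  (last char: '1')
  sorted[8] = D21a$1Cb2D22  (last char: '2')
  sorted[9] = D22D21a$1Cb2  (last char: '2')
  sorted[10] = a$1Cb2D22D21  (last char: '1')
  sorted[11] = b2D22D21a$1C  (last char: 'C')
Last column: a$2DD2b1221C
Original string S is at sorted index 1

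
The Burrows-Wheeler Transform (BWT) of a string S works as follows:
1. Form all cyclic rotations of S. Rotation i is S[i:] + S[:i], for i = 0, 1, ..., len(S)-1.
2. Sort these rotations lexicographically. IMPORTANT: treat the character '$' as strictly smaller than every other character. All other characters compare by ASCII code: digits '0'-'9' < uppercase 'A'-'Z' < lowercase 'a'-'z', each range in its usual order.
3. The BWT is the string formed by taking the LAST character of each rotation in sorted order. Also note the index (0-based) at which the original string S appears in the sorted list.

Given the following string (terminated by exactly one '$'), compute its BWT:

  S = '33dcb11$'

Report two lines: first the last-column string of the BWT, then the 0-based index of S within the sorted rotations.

Answer: 11b$3cd3
3

Derivation:
All 8 rotations (rotation i = S[i:]+S[:i]):
  rot[0] = 33dcb11$
  rot[1] = 3dcb11$3
  rot[2] = dcb11$33
  rot[3] = cb11$33d
  rot[4] = b11$33dc
  rot[5] = 11$33dcb
  rot[6] = 1$33dcb1
  rot[7] = $33dcb11
Sorted (with $ < everything):
  sorted[0] = $33dcb11  (last char: '1')
  sorted[1] = 1$33dcb1  (last char: '1')
  sorted[2] = 11$33dcb  (last char: 'b')
  sorted[3] = 33dcb11$  (last char: '$')
  sorted[4] = 3dcb11$3  (last char: '3')
  sorted[5] = b11$33dc  (last char: 'c')
  sorted[6] = cb11$33d  (last char: 'd')
  sorted[7] = dcb11$33  (last char: '3')
Last column: 11b$3cd3
Original string S is at sorted index 3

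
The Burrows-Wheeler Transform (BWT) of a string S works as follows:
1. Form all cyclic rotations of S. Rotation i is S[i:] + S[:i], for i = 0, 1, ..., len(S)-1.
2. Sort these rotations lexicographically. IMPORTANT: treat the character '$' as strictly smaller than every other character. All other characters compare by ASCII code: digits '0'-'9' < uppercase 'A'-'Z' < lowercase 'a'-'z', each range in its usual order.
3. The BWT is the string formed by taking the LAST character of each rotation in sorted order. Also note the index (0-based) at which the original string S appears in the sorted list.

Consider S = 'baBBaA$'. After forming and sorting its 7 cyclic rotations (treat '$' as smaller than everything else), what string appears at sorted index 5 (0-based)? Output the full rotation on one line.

All 7 rotations (rotation i = S[i:]+S[:i]):
  rot[0] = baBBaA$
  rot[1] = aBBaA$b
  rot[2] = BBaA$ba
  rot[3] = BaA$baB
  rot[4] = aA$baBB
  rot[5] = A$baBBa
  rot[6] = $baBBaA
Sorted (with $ < everything):
  sorted[0] = $baBBaA
  sorted[1] = A$baBBa
  sorted[2] = BBaA$ba
  sorted[3] = BaA$baB
  sorted[4] = aA$baBB
  sorted[5] = aBBaA$b
  sorted[6] = baBBaA$
sorted[5] = aBBaA$b

Answer: aBBaA$b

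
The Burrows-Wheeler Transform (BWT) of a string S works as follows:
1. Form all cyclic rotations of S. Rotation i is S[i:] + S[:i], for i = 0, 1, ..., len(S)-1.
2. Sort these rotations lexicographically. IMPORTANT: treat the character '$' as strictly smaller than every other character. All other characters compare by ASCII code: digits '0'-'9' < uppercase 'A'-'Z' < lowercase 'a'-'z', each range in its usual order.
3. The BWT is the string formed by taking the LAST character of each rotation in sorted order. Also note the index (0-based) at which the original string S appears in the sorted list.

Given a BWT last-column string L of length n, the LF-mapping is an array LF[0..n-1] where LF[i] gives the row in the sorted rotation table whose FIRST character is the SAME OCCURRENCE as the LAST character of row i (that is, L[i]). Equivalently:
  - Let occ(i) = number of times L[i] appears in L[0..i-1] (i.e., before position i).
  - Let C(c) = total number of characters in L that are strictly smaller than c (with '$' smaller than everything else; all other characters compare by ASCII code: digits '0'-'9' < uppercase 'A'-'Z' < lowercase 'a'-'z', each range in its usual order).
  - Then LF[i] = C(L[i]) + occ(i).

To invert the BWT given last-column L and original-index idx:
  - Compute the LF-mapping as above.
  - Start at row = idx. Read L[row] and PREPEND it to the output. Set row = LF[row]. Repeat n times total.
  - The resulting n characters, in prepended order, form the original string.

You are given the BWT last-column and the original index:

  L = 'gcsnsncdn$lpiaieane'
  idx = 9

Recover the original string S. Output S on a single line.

LF mapping: 8 3 17 12 18 13 4 5 14 0 11 16 9 1 10 6 2 15 7
Walk LF starting at row 9, prepending L[row]:
  step 1: row=9, L[9]='$', prepend. Next row=LF[9]=0
  step 2: row=0, L[0]='g', prepend. Next row=LF[0]=8
  step 3: row=8, L[8]='n', prepend. Next row=LF[8]=14
  step 4: row=14, L[14]='i', prepend. Next row=LF[14]=10
  step 5: row=10, L[10]='l', prepend. Next row=LF[10]=11
  step 6: row=11, L[11]='p', prepend. Next row=LF[11]=16
  step 7: row=16, L[16]='a', prepend. Next row=LF[16]=2
  step 8: row=2, L[2]='s', prepend. Next row=LF[2]=17
  step 9: row=17, L[17]='n', prepend. Next row=LF[17]=15
  step 10: row=15, L[15]='e', prepend. Next row=LF[15]=6
  step 11: row=6, L[6]='c', prepend. Next row=LF[6]=4
  step 12: row=4, L[4]='s', prepend. Next row=LF[4]=18
  step 13: row=18, L[18]='e', prepend. Next row=LF[18]=7
  step 14: row=7, L[7]='d', prepend. Next row=LF[7]=5
  step 15: row=5, L[5]='n', prepend. Next row=LF[5]=13
  step 16: row=13, L[13]='a', prepend. Next row=LF[13]=1
  step 17: row=1, L[1]='c', prepend. Next row=LF[1]=3
  step 18: row=3, L[3]='n', prepend. Next row=LF[3]=12
  step 19: row=12, L[12]='i', prepend. Next row=LF[12]=9
Reversed output: incandescensapling$

Answer: incandescensapling$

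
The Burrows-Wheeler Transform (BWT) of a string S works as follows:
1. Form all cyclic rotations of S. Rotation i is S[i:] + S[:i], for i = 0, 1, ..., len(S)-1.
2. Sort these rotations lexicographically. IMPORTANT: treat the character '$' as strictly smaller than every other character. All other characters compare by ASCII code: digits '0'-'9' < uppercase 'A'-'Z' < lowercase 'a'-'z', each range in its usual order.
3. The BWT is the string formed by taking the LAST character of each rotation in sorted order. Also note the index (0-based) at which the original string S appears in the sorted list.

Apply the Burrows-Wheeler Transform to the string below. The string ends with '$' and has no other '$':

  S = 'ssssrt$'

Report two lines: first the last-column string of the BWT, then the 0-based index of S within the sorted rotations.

All 7 rotations (rotation i = S[i:]+S[:i]):
  rot[0] = ssssrt$
  rot[1] = sssrt$s
  rot[2] = ssrt$ss
  rot[3] = srt$sss
  rot[4] = rt$ssss
  rot[5] = t$ssssr
  rot[6] = $ssssrt
Sorted (with $ < everything):
  sorted[0] = $ssssrt  (last char: 't')
  sorted[1] = rt$ssss  (last char: 's')
  sorted[2] = srt$sss  (last char: 's')
  sorted[3] = ssrt$ss  (last char: 's')
  sorted[4] = sssrt$s  (last char: 's')
  sorted[5] = ssssrt$  (last char: '$')
  sorted[6] = t$ssssr  (last char: 'r')
Last column: tssss$r
Original string S is at sorted index 5

Answer: tssss$r
5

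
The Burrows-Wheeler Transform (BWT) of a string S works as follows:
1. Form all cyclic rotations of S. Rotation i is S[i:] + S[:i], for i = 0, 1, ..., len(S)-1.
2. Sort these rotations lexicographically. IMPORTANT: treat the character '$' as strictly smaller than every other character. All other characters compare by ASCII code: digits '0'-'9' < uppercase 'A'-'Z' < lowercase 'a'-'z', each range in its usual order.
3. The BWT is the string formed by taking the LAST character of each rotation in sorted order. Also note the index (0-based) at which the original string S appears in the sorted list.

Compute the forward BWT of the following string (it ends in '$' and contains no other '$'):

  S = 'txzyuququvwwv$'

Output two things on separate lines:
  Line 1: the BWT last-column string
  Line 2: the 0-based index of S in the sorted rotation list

All 14 rotations (rotation i = S[i:]+S[:i]):
  rot[0] = txzyuququvwwv$
  rot[1] = xzyuququvwwv$t
  rot[2] = zyuququvwwv$tx
  rot[3] = yuququvwwv$txz
  rot[4] = uququvwwv$txzy
  rot[5] = ququvwwv$txzyu
  rot[6] = uquvwwv$txzyuq
  rot[7] = quvwwv$txzyuqu
  rot[8] = uvwwv$txzyuquq
  rot[9] = vwwv$txzyuququ
  rot[10] = wwv$txzyuququv
  rot[11] = wv$txzyuququvw
  rot[12] = v$txzyuququvww
  rot[13] = $txzyuququvwwv
Sorted (with $ < everything):
  sorted[0] = $txzyuququvwwv  (last char: 'v')
  sorted[1] = ququvwwv$txzyu  (last char: 'u')
  sorted[2] = quvwwv$txzyuqu  (last char: 'u')
  sorted[3] = txzyuququvwwv$  (last char: '$')
  sorted[4] = uququvwwv$txzy  (last char: 'y')
  sorted[5] = uquvwwv$txzyuq  (last char: 'q')
  sorted[6] = uvwwv$txzyuquq  (last char: 'q')
  sorted[7] = v$txzyuququvww  (last char: 'w')
  sorted[8] = vwwv$txzyuququ  (last char: 'u')
  sorted[9] = wv$txzyuququvw  (last char: 'w')
  sorted[10] = wwv$txzyuququv  (last char: 'v')
  sorted[11] = xzyuququvwwv$t  (last char: 't')
  sorted[12] = yuququvwwv$txz  (last char: 'z')
  sorted[13] = zyuququvwwv$tx  (last char: 'x')
Last column: vuu$yqqwuwvtzx
Original string S is at sorted index 3

Answer: vuu$yqqwuwvtzx
3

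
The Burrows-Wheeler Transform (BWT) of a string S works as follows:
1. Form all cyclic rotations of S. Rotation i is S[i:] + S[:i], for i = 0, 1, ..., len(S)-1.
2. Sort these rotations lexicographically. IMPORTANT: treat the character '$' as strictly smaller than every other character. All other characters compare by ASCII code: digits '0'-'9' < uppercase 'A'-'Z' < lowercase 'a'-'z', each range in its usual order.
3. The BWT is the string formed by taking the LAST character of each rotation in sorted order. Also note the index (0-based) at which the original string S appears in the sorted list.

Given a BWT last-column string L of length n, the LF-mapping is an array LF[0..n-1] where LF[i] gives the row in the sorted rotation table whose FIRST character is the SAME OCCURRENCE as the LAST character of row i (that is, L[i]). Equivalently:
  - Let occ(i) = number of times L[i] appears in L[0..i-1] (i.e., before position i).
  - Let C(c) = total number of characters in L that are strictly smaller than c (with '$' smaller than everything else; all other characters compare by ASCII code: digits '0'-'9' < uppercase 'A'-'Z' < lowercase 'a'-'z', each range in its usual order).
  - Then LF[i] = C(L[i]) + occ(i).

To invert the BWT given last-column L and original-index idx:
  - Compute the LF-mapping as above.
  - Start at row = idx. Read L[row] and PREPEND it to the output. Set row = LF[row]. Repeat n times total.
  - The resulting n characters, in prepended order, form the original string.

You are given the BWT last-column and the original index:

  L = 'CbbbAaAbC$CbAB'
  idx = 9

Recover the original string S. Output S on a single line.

Answer: bABbbAbCbACaC$

Derivation:
LF mapping: 5 9 10 11 1 8 2 12 6 0 7 13 3 4
Walk LF starting at row 9, prepending L[row]:
  step 1: row=9, L[9]='$', prepend. Next row=LF[9]=0
  step 2: row=0, L[0]='C', prepend. Next row=LF[0]=5
  step 3: row=5, L[5]='a', prepend. Next row=LF[5]=8
  step 4: row=8, L[8]='C', prepend. Next row=LF[8]=6
  step 5: row=6, L[6]='A', prepend. Next row=LF[6]=2
  step 6: row=2, L[2]='b', prepend. Next row=LF[2]=10
  step 7: row=10, L[10]='C', prepend. Next row=LF[10]=7
  step 8: row=7, L[7]='b', prepend. Next row=LF[7]=12
  step 9: row=12, L[12]='A', prepend. Next row=LF[12]=3
  step 10: row=3, L[3]='b', prepend. Next row=LF[3]=11
  step 11: row=11, L[11]='b', prepend. Next row=LF[11]=13
  step 12: row=13, L[13]='B', prepend. Next row=LF[13]=4
  step 13: row=4, L[4]='A', prepend. Next row=LF[4]=1
  step 14: row=1, L[1]='b', prepend. Next row=LF[1]=9
Reversed output: bABbbAbCbACaC$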